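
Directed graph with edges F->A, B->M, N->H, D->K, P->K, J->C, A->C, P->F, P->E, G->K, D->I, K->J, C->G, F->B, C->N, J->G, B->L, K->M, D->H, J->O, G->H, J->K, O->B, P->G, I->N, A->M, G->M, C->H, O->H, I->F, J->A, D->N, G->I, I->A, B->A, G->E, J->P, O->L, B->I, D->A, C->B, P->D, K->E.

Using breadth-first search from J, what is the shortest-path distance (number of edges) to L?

Level 0: J
Level 1: A, C, G, K, O, P
Level 2: B, D, E, F, H, I, L, M, N
L first appears at level 2.

2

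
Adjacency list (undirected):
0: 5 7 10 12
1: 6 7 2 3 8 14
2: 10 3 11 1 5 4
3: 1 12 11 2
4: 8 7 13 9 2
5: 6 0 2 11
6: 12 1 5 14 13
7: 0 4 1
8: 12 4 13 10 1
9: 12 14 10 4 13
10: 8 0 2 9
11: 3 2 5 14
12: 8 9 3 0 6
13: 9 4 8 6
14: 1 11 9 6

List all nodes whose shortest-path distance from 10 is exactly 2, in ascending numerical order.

Level 0: 10
Level 1: 0, 2, 8, 9
Level 2: 1, 3, 4, 5, 7, 11, 12, 13, 14
Level 3: 6

1, 3, 4, 5, 7, 11, 12, 13, 14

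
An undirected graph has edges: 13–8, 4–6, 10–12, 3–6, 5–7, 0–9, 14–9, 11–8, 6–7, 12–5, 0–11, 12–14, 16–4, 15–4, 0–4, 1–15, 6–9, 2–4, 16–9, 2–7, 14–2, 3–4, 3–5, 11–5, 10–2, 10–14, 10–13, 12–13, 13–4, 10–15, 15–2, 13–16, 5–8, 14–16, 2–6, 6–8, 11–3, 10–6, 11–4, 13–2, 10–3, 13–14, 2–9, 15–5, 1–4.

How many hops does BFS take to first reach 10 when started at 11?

Level 0: 11
Level 1: 0, 3, 4, 5, 8
Level 2: 1, 2, 6, 7, 9, 10, 12, 13, 15, 16
Level 3: 14
10 first appears at level 2.

2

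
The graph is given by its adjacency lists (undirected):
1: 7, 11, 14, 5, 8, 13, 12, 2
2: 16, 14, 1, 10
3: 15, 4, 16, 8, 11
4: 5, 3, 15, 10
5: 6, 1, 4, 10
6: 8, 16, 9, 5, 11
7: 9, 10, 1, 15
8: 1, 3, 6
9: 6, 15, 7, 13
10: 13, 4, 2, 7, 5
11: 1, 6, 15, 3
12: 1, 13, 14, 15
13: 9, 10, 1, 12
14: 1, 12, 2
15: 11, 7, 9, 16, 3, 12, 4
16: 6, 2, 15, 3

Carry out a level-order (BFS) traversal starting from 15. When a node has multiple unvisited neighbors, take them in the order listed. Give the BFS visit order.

Visit 15; enqueue 11, 7, 9, 16, 3, 12, 4 → queue [11, 7, 9, 16, 3, 12, 4]
Visit 11; enqueue 1, 6 → queue [7, 9, 16, 3, 12, 4, 1, 6]
Visit 7; enqueue 10 → queue [9, 16, 3, 12, 4, 1, 6, 10]
Visit 9; enqueue 13 → queue [16, 3, 12, 4, 1, 6, 10, 13]
Visit 16; enqueue 2 → queue [3, 12, 4, 1, 6, 10, 13, 2]
Visit 3; enqueue 8 → queue [12, 4, 1, 6, 10, 13, 2, 8]
Visit 12; enqueue 14 → queue [4, 1, 6, 10, 13, 2, 8, 14]
Visit 4; enqueue 5 → queue [1, 6, 10, 13, 2, 8, 14, 5]
Visit 1 → queue [6, 10, 13, 2, 8, 14, 5]
Visit 6 → queue [10, 13, 2, 8, 14, 5]
Visit 10 → queue [13, 2, 8, 14, 5]
Visit 13 → queue [2, 8, 14, 5]
Visit 2 → queue [8, 14, 5]
Visit 8 → queue [14, 5]
Visit 14 → queue [5]
Visit 5 → queue []

15 -> 11 -> 7 -> 9 -> 16 -> 3 -> 12 -> 4 -> 1 -> 6 -> 10 -> 13 -> 2 -> 8 -> 14 -> 5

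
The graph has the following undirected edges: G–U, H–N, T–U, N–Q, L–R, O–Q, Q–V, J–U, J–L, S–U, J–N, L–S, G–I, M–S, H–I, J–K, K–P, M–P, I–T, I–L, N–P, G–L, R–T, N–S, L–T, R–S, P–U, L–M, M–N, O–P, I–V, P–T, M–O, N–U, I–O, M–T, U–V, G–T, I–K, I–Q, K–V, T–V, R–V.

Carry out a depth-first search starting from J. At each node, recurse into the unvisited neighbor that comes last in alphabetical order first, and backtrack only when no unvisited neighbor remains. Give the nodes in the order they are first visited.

J, U, V, T, R, S, N, Q, O, P, M, L, I, K, H, G

Visit J
J → U
U → V
V → T
T → R
R → S
S → N
N → Q
Q → O
O → P
P → M
M → L
L → I
I → K
I → H
I → G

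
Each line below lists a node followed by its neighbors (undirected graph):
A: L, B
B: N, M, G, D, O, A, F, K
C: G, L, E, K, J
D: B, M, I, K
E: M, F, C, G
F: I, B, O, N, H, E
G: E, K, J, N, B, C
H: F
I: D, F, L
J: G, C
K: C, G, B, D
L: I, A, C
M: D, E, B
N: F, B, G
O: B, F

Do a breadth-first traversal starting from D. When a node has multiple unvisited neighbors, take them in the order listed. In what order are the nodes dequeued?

Visit D; enqueue B, M, I, K → queue [B, M, I, K]
Visit B; enqueue N, G, O, A, F → queue [M, I, K, N, G, O, A, F]
Visit M; enqueue E → queue [I, K, N, G, O, A, F, E]
Visit I; enqueue L → queue [K, N, G, O, A, F, E, L]
Visit K; enqueue C → queue [N, G, O, A, F, E, L, C]
Visit N → queue [G, O, A, F, E, L, C]
Visit G; enqueue J → queue [O, A, F, E, L, C, J]
Visit O → queue [A, F, E, L, C, J]
Visit A → queue [F, E, L, C, J]
Visit F; enqueue H → queue [E, L, C, J, H]
Visit E → queue [L, C, J, H]
Visit L → queue [C, J, H]
Visit C → queue [J, H]
Visit J → queue [H]
Visit H → queue []

D -> B -> M -> I -> K -> N -> G -> O -> A -> F -> E -> L -> C -> J -> H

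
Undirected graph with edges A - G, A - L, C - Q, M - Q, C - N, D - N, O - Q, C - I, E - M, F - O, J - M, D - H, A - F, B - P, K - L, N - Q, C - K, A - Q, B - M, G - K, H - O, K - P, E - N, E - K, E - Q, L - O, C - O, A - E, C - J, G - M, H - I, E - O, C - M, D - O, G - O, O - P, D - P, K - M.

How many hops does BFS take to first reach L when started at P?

2

Level 0: P
Level 1: B, D, K, O
Level 2: C, E, F, G, H, L, M, N, Q
Level 3: A, I, J
L first appears at level 2.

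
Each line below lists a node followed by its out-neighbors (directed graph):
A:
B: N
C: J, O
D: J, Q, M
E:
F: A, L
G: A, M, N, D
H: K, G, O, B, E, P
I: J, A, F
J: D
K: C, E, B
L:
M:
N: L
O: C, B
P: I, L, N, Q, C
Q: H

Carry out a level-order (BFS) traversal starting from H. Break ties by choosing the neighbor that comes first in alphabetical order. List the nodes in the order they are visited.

Visit H; enqueue B, E, G, K, O, P → queue [B, E, G, K, O, P]
Visit B; enqueue N → queue [E, G, K, O, P, N]
Visit E → queue [G, K, O, P, N]
Visit G; enqueue A, D, M → queue [K, O, P, N, A, D, M]
Visit K; enqueue C → queue [O, P, N, A, D, M, C]
Visit O → queue [P, N, A, D, M, C]
Visit P; enqueue I, L, Q → queue [N, A, D, M, C, I, L, Q]
Visit N → queue [A, D, M, C, I, L, Q]
Visit A → queue [D, M, C, I, L, Q]
Visit D; enqueue J → queue [M, C, I, L, Q, J]
Visit M → queue [C, I, L, Q, J]
Visit C → queue [I, L, Q, J]
Visit I; enqueue F → queue [L, Q, J, F]
Visit L → queue [Q, J, F]
Visit Q → queue [J, F]
Visit J → queue [F]
Visit F → queue []

H -> B -> E -> G -> K -> O -> P -> N -> A -> D -> M -> C -> I -> L -> Q -> J -> F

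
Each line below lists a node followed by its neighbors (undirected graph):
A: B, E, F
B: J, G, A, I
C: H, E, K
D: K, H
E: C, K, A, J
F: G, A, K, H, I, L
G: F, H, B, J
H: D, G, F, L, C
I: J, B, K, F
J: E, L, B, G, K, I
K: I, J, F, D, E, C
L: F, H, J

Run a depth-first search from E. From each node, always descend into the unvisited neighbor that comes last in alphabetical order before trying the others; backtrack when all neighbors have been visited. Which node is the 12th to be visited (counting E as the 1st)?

Visit E
E → K
K → J
J → L
L → H
H → G
G → F
F → I
I → B
B → A
H → D
H → C

Visit order: E, K, J, L, H, G, F, I, B, A, D, C

C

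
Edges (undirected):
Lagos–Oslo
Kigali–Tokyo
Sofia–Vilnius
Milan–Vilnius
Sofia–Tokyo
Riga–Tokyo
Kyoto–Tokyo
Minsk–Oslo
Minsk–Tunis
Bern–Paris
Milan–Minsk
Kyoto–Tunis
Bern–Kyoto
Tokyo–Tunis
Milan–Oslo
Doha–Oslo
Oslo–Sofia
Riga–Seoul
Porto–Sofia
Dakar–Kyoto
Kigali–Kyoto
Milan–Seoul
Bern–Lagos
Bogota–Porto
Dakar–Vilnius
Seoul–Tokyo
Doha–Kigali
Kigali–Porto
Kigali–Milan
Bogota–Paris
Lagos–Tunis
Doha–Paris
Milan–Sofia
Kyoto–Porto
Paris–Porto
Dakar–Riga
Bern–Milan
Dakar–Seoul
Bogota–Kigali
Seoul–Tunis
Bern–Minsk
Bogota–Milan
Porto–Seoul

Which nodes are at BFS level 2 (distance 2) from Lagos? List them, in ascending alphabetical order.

Doha, Kyoto, Milan, Minsk, Paris, Seoul, Sofia, Tokyo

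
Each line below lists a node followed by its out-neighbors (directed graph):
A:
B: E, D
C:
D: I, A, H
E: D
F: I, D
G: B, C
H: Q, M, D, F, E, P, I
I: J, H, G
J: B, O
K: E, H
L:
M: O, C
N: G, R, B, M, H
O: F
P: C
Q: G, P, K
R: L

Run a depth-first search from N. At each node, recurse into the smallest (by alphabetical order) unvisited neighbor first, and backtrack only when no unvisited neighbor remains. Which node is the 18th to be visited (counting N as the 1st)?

Visit N
N → B
B → D
D → A
D → H
H → E
H → F
F → I
I → G
G → C
I → J
J → O
H → M
H → P
H → Q
Q → K
N → R
R → L

Visit order: N, B, D, A, H, E, F, I, G, C, J, O, M, P, Q, K, R, L

L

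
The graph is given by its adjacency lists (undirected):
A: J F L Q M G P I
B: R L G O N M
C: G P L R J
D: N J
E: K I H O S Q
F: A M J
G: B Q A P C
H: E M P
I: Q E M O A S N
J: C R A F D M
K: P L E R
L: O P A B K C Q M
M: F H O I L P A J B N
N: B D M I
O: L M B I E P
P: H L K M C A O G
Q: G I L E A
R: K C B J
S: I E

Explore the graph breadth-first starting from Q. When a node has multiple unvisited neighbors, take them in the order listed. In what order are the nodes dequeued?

Q -> G -> I -> L -> E -> A -> B -> P -> C -> M -> O -> S -> N -> K -> H -> J -> F -> R -> D

Visit Q; enqueue G, I, L, E, A → queue [G, I, L, E, A]
Visit G; enqueue B, P, C → queue [I, L, E, A, B, P, C]
Visit I; enqueue M, O, S, N → queue [L, E, A, B, P, C, M, O, S, N]
Visit L; enqueue K → queue [E, A, B, P, C, M, O, S, N, K]
Visit E; enqueue H → queue [A, B, P, C, M, O, S, N, K, H]
Visit A; enqueue J, F → queue [B, P, C, M, O, S, N, K, H, J, F]
Visit B; enqueue R → queue [P, C, M, O, S, N, K, H, J, F, R]
Visit P → queue [C, M, O, S, N, K, H, J, F, R]
Visit C → queue [M, O, S, N, K, H, J, F, R]
Visit M → queue [O, S, N, K, H, J, F, R]
Visit O → queue [S, N, K, H, J, F, R]
Visit S → queue [N, K, H, J, F, R]
Visit N; enqueue D → queue [K, H, J, F, R, D]
Visit K → queue [H, J, F, R, D]
Visit H → queue [J, F, R, D]
Visit J → queue [F, R, D]
Visit F → queue [R, D]
Visit R → queue [D]
Visit D → queue []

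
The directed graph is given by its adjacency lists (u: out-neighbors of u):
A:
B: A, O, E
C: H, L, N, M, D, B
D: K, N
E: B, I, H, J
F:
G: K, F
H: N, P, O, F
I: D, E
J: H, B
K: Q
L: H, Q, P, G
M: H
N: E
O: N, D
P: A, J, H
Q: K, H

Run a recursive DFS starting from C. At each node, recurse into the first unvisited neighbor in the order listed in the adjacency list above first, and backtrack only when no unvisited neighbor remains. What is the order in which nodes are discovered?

Visit C
C → H
H → N
N → E
E → B
B → A
B → O
O → D
D → K
K → Q
E → I
E → J
H → P
H → F
C → L
L → G
C → M

C → H → N → E → B → A → O → D → K → Q → I → J → P → F → L → G → M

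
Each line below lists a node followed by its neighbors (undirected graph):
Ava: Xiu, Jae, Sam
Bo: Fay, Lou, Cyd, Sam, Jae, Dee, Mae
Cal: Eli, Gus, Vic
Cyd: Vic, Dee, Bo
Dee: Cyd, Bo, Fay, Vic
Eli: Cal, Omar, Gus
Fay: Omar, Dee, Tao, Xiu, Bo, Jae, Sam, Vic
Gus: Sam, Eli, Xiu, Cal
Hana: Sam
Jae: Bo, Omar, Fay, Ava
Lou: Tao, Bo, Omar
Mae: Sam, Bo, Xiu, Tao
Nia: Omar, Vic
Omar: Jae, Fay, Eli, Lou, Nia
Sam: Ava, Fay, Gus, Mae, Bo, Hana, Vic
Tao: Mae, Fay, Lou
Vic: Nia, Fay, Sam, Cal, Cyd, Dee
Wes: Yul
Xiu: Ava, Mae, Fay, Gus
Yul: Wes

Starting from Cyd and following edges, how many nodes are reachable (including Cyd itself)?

BFS from Cyd visits: Cyd, Vic, Dee, Bo, Nia, Fay, Sam, Cal, Lou, Jae, Mae, Omar, Tao, Xiu, Ava, Gus, Hana, Eli
Reachable nodes: 18 of 20 total.

18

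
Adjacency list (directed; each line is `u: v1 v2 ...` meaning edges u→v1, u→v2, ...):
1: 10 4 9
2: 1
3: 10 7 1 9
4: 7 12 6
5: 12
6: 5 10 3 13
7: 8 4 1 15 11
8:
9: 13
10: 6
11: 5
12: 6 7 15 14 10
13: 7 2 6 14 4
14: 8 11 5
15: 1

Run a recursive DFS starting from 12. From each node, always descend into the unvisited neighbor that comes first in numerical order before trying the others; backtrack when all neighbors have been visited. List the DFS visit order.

Visit 12
12 → 6
6 → 3
3 → 1
1 → 4
4 → 7
7 → 8
7 → 11
11 → 5
7 → 15
1 → 9
9 → 13
13 → 2
13 → 14
1 → 10

12, 6, 3, 1, 4, 7, 8, 11, 5, 15, 9, 13, 2, 14, 10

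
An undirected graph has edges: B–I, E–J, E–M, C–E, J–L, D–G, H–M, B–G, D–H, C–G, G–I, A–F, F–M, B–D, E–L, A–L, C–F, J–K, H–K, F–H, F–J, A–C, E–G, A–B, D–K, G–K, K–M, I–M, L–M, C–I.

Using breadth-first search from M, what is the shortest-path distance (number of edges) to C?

Level 0: M
Level 1: E, F, H, I, K, L
Level 2: A, B, C, D, G, J
C first appears at level 2.

2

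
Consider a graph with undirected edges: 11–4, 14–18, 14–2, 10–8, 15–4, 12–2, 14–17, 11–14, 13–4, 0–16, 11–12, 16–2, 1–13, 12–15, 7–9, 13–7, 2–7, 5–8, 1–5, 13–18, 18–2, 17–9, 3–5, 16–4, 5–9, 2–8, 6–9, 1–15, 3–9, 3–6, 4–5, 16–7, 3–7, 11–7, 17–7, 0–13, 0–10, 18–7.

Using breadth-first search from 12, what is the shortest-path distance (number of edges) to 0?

Level 0: 12
Level 1: 2, 11, 15
Level 2: 1, 4, 7, 8, 14, 16, 18
Level 3: 0, 3, 5, 9, 10, 13, 17
Level 4: 6
0 first appears at level 3.

3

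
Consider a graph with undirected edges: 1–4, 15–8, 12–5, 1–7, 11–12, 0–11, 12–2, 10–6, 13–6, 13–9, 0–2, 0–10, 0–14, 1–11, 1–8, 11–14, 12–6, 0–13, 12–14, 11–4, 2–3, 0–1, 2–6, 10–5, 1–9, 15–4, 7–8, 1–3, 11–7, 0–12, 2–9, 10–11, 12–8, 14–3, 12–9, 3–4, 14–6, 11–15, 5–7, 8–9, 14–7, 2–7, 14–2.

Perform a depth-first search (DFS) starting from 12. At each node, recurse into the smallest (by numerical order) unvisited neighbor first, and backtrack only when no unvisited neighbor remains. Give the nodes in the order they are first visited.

Visit 12
12 → 0
0 → 1
1 → 3
3 → 2
2 → 6
6 → 10
10 → 5
5 → 7
7 → 8
8 → 9
9 → 13
8 → 15
15 → 4
4 → 11
11 → 14

12 → 0 → 1 → 3 → 2 → 6 → 10 → 5 → 7 → 8 → 9 → 13 → 15 → 4 → 11 → 14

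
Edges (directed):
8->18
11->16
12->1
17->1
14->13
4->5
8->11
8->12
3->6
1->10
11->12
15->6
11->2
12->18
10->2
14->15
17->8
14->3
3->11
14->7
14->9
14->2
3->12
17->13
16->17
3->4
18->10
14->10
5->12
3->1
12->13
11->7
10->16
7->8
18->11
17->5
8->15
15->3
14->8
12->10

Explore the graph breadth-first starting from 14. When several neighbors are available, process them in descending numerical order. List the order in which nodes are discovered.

Visit 14; enqueue 15, 13, 10, 9, 8, 7, 3, 2 → queue [15, 13, 10, 9, 8, 7, 3, 2]
Visit 15; enqueue 6 → queue [13, 10, 9, 8, 7, 3, 2, 6]
Visit 13 → queue [10, 9, 8, 7, 3, 2, 6]
Visit 10; enqueue 16 → queue [9, 8, 7, 3, 2, 6, 16]
Visit 9 → queue [8, 7, 3, 2, 6, 16]
Visit 8; enqueue 18, 12, 11 → queue [7, 3, 2, 6, 16, 18, 12, 11]
Visit 7 → queue [3, 2, 6, 16, 18, 12, 11]
Visit 3; enqueue 4, 1 → queue [2, 6, 16, 18, 12, 11, 4, 1]
Visit 2 → queue [6, 16, 18, 12, 11, 4, 1]
Visit 6 → queue [16, 18, 12, 11, 4, 1]
Visit 16; enqueue 17 → queue [18, 12, 11, 4, 1, 17]
Visit 18 → queue [12, 11, 4, 1, 17]
Visit 12 → queue [11, 4, 1, 17]
Visit 11 → queue [4, 1, 17]
Visit 4; enqueue 5 → queue [1, 17, 5]
Visit 1 → queue [17, 5]
Visit 17 → queue [5]
Visit 5 → queue []

14 → 15 → 13 → 10 → 9 → 8 → 7 → 3 → 2 → 6 → 16 → 18 → 12 → 11 → 4 → 1 → 17 → 5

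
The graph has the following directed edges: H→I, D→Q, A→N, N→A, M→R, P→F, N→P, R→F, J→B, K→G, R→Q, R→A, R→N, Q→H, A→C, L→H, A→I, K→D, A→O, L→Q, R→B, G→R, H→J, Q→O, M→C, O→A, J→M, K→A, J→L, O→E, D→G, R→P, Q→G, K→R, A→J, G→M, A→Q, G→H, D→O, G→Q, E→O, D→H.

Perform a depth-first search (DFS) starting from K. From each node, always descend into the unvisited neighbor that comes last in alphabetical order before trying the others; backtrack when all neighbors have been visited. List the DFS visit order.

Visit K
K → R
R → Q
Q → O
O → E
O → A
A → N
N → P
P → F
A → J
J → M
M → C
J → L
L → H
H → I
J → B
Q → G
K → D

K, R, Q, O, E, A, N, P, F, J, M, C, L, H, I, B, G, D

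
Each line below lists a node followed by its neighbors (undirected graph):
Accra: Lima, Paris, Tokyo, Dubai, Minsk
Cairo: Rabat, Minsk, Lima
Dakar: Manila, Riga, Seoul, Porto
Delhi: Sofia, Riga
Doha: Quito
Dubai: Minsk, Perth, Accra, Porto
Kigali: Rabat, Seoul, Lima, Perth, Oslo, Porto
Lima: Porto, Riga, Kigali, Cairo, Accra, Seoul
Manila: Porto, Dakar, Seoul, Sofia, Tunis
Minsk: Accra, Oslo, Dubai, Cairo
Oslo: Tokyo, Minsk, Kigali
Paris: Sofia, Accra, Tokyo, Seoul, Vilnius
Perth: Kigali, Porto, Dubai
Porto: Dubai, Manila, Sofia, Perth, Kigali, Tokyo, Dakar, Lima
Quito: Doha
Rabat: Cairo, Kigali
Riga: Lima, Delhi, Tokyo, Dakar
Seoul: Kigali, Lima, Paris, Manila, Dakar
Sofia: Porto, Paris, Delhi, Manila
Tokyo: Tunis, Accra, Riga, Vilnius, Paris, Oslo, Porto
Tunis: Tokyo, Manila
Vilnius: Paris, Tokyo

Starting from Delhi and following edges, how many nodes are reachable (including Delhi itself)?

20

BFS from Delhi visits: Delhi, Sofia, Riga, Porto, Paris, Manila, Lima, Tokyo, Dakar, Dubai, Perth, Kigali, Accra, Seoul, Vilnius, Tunis, Cairo, Oslo, Minsk, Rabat
Reachable nodes: 20 of 22 total.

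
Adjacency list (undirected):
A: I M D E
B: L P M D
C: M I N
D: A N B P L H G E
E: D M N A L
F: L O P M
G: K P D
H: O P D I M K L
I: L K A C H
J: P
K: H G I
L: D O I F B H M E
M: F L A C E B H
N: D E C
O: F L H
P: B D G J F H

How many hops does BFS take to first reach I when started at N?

Level 0: N
Level 1: C, D, E
Level 2: A, B, G, H, I, L, M, P
Level 3: F, J, K, O
I first appears at level 2.

2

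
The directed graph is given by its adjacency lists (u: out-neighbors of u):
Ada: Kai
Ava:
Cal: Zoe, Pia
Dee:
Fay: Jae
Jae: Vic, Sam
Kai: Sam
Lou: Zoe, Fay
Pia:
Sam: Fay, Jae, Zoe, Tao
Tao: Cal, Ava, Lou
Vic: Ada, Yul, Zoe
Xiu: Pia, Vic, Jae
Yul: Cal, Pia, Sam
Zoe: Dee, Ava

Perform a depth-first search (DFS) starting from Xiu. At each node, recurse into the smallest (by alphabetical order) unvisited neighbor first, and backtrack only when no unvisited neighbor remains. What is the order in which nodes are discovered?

Xiu → Jae → Sam → Fay → Tao → Ava → Cal → Pia → Zoe → Dee → Lou → Vic → Ada → Kai → Yul

Visit Xiu
Xiu → Jae
Jae → Sam
Sam → Fay
Sam → Tao
Tao → Ava
Tao → Cal
Cal → Pia
Cal → Zoe
Zoe → Dee
Tao → Lou
Jae → Vic
Vic → Ada
Ada → Kai
Vic → Yul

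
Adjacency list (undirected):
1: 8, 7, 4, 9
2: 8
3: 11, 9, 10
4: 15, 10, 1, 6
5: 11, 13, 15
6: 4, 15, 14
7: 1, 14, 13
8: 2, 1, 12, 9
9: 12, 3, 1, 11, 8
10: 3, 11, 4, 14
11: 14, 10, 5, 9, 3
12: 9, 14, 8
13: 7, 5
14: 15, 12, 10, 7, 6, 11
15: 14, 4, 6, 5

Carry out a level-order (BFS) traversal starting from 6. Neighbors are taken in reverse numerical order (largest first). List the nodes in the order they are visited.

6, 15, 14, 4, 5, 12, 11, 10, 7, 1, 13, 9, 8, 3, 2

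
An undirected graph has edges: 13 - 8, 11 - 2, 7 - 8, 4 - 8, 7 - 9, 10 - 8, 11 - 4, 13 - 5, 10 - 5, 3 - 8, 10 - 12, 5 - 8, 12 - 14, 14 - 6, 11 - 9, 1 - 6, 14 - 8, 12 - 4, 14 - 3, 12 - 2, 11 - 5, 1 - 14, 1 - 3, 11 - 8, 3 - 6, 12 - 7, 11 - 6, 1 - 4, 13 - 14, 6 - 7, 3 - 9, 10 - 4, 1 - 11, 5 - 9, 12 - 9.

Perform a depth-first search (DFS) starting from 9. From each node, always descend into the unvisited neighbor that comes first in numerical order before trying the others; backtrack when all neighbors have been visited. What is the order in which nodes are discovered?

Visit 9
9 → 3
3 → 1
1 → 4
4 → 8
8 → 5
5 → 10
10 → 12
12 → 2
2 → 11
11 → 6
6 → 7
6 → 14
14 → 13

9 → 3 → 1 → 4 → 8 → 5 → 10 → 12 → 2 → 11 → 6 → 7 → 14 → 13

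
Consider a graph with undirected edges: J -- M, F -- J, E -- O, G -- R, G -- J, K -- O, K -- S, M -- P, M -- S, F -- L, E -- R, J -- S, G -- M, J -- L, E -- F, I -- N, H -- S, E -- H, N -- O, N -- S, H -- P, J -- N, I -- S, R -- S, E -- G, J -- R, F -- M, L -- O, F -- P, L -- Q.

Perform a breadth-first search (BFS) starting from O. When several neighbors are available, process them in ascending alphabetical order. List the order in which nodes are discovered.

Visit O; enqueue E, K, L, N → queue [E, K, L, N]
Visit E; enqueue F, G, H, R → queue [K, L, N, F, G, H, R]
Visit K; enqueue S → queue [L, N, F, G, H, R, S]
Visit L; enqueue J, Q → queue [N, F, G, H, R, S, J, Q]
Visit N; enqueue I → queue [F, G, H, R, S, J, Q, I]
Visit F; enqueue M, P → queue [G, H, R, S, J, Q, I, M, P]
Visit G → queue [H, R, S, J, Q, I, M, P]
Visit H → queue [R, S, J, Q, I, M, P]
Visit R → queue [S, J, Q, I, M, P]
Visit S → queue [J, Q, I, M, P]
Visit J → queue [Q, I, M, P]
Visit Q → queue [I, M, P]
Visit I → queue [M, P]
Visit M → queue [P]
Visit P → queue []

O E K L N F G H R S J Q I M P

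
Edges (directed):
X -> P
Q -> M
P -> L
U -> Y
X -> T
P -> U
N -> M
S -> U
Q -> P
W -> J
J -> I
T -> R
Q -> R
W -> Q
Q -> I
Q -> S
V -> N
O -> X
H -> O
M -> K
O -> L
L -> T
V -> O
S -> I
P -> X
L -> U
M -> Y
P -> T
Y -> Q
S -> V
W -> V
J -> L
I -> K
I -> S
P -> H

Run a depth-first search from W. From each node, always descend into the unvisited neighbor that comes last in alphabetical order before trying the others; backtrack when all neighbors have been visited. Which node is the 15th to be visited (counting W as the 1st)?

Visit W
W → V
V → O
O → X
X → T
T → R
X → P
P → U
U → Y
Y → Q
Q → S
S → I
I → K
Q → M
P → L
P → H
V → N
W → J

Visit order: W, V, O, X, T, R, P, U, Y, Q, S, I, K, M, L, H, N, J

L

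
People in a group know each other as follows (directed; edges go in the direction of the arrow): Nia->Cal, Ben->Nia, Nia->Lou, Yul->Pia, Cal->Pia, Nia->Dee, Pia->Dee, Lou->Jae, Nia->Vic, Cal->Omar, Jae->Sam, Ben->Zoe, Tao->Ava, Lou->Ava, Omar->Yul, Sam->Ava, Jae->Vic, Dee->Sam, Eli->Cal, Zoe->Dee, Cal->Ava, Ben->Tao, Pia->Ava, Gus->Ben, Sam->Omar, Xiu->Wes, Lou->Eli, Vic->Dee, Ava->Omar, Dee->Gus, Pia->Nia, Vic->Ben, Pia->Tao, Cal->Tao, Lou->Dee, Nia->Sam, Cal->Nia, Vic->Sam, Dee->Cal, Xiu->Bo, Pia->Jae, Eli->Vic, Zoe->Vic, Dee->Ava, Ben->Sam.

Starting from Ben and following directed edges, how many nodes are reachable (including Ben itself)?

16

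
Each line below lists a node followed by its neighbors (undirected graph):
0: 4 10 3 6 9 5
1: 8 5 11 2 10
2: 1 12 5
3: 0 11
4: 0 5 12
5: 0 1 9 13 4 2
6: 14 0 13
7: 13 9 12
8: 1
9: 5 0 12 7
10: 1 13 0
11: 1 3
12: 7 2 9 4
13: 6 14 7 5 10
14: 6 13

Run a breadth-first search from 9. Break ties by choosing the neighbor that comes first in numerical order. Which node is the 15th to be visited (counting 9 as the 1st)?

Visit 9; enqueue 0, 5, 7, 12 → queue [0, 5, 7, 12]
Visit 0; enqueue 3, 4, 6, 10 → queue [5, 7, 12, 3, 4, 6, 10]
Visit 5; enqueue 1, 2, 13 → queue [7, 12, 3, 4, 6, 10, 1, 2, 13]
Visit 7 → queue [12, 3, 4, 6, 10, 1, 2, 13]
Visit 12 → queue [3, 4, 6, 10, 1, 2, 13]
Visit 3; enqueue 11 → queue [4, 6, 10, 1, 2, 13, 11]
Visit 4 → queue [6, 10, 1, 2, 13, 11]
Visit 6; enqueue 14 → queue [10, 1, 2, 13, 11, 14]
Visit 10 → queue [1, 2, 13, 11, 14]
Visit 1; enqueue 8 → queue [2, 13, 11, 14, 8]
Visit 2 → queue [13, 11, 14, 8]
Visit 13 → queue [11, 14, 8]
Visit 11 → queue [14, 8]
Visit 14 → queue [8]
Visit 8 → queue []

Visit order: 9, 0, 5, 7, 12, 3, 4, 6, 10, 1, 2, 13, 11, 14, 8

8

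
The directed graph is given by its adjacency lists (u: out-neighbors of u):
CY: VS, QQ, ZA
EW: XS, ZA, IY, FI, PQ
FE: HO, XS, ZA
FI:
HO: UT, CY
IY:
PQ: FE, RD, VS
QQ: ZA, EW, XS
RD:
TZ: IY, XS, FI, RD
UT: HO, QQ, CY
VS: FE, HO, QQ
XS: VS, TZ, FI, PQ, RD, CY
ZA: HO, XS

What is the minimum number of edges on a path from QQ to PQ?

2

Level 0: QQ
Level 1: EW, XS, ZA
Level 2: CY, FI, HO, IY, PQ, RD, TZ, VS
Level 3: FE, UT
PQ first appears at level 2.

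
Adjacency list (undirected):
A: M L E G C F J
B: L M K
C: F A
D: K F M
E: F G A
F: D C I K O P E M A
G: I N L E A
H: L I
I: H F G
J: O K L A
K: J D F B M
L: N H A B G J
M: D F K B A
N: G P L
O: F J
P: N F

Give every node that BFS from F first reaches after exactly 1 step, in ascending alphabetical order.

A, C, D, E, I, K, M, O, P

Level 0: F
Level 1: A, C, D, E, I, K, M, O, P
Level 2: B, G, H, J, L, N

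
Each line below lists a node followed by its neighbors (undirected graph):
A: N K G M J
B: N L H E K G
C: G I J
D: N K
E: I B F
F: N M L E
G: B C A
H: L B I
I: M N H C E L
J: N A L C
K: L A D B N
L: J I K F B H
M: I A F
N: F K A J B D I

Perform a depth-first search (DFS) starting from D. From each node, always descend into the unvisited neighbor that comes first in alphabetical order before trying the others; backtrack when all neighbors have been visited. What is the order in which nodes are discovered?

Visit D
D → K
K → A
A → G
G → B
B → E
E → F
F → L
L → H
H → I
I → C
C → J
J → N
I → M

D → K → A → G → B → E → F → L → H → I → C → J → N → M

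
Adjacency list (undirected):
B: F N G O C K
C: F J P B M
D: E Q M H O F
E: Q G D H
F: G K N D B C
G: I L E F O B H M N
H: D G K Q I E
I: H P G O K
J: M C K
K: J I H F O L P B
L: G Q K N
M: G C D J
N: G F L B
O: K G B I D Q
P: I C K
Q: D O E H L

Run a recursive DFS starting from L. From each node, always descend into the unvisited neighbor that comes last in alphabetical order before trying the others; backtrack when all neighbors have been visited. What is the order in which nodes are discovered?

Visit L
L → Q
Q → O
O → K
K → P
P → I
I → H
H → G
G → N
N → F
F → D
D → M
M → J
J → C
C → B
D → E

L -> Q -> O -> K -> P -> I -> H -> G -> N -> F -> D -> M -> J -> C -> B -> E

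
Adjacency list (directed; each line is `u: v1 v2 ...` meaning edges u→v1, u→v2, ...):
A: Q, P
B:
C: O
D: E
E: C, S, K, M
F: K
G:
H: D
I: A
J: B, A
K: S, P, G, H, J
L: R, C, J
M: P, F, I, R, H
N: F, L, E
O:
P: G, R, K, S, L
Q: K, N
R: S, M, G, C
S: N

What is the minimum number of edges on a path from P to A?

3

Level 0: P
Level 1: G, K, L, R, S
Level 2: C, H, J, M, N
Level 3: A, B, D, E, F, I, O
Level 4: Q
A first appears at level 3.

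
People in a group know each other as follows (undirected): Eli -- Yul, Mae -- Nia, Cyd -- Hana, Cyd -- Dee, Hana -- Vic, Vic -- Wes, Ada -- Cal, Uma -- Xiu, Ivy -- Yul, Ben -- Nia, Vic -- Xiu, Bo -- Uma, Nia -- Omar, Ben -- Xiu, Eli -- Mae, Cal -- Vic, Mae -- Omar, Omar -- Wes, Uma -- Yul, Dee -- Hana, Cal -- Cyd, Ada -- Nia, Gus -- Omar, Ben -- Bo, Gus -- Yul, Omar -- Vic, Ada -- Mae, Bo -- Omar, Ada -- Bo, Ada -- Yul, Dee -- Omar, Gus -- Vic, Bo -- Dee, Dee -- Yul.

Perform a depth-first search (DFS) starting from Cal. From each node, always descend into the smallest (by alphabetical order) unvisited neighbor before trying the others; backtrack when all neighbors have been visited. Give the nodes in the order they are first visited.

Visit Cal
Cal → Ada
Ada → Bo
Bo → Ben
Ben → Nia
Nia → Mae
Mae → Eli
Eli → Yul
Yul → Dee
Dee → Cyd
Cyd → Hana
Hana → Vic
Vic → Gus
Gus → Omar
Omar → Wes
Vic → Xiu
Xiu → Uma
Yul → Ivy

Cal Ada Bo Ben Nia Mae Eli Yul Dee Cyd Hana Vic Gus Omar Wes Xiu Uma Ivy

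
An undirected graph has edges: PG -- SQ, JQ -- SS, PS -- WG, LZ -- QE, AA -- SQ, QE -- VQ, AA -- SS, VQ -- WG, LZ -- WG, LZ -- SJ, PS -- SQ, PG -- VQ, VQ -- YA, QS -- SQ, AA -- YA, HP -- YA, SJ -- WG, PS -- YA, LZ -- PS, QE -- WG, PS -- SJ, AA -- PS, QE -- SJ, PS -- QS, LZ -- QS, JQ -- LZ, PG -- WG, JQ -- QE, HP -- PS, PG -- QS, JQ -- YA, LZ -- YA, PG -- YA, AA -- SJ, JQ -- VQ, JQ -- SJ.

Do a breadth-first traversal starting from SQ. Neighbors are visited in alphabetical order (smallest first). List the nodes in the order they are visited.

Visit SQ; enqueue AA, PG, PS, QS → queue [AA, PG, PS, QS]
Visit AA; enqueue SJ, SS, YA → queue [PG, PS, QS, SJ, SS, YA]
Visit PG; enqueue VQ, WG → queue [PS, QS, SJ, SS, YA, VQ, WG]
Visit PS; enqueue HP, LZ → queue [QS, SJ, SS, YA, VQ, WG, HP, LZ]
Visit QS → queue [SJ, SS, YA, VQ, WG, HP, LZ]
Visit SJ; enqueue JQ, QE → queue [SS, YA, VQ, WG, HP, LZ, JQ, QE]
Visit SS → queue [YA, VQ, WG, HP, LZ, JQ, QE]
Visit YA → queue [VQ, WG, HP, LZ, JQ, QE]
Visit VQ → queue [WG, HP, LZ, JQ, QE]
Visit WG → queue [HP, LZ, JQ, QE]
Visit HP → queue [LZ, JQ, QE]
Visit LZ → queue [JQ, QE]
Visit JQ → queue [QE]
Visit QE → queue []

SQ, AA, PG, PS, QS, SJ, SS, YA, VQ, WG, HP, LZ, JQ, QE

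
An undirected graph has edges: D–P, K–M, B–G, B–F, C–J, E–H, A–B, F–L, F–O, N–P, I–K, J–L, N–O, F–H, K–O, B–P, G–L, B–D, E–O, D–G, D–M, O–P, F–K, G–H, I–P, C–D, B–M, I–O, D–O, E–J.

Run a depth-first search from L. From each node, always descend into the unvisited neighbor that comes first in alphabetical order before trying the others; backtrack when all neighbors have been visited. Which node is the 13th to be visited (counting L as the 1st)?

K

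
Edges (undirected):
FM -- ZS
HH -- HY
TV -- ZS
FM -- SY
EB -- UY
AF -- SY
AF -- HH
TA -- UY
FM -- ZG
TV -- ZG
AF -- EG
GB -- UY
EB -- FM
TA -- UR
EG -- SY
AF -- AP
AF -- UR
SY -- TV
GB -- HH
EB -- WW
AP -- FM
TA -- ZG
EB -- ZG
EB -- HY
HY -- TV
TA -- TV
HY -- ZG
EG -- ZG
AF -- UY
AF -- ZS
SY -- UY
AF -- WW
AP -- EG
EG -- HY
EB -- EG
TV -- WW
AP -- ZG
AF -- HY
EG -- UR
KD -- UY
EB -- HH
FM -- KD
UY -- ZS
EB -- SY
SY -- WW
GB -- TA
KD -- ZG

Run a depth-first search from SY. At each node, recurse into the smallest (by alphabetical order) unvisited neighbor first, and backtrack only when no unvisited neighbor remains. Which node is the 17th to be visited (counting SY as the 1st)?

ZS

Visit SY
SY → AF
AF → AP
AP → EG
EG → EB
EB → FM
FM → KD
KD → UY
UY → GB
GB → HH
HH → HY
HY → TV
TV → TA
TA → UR
TA → ZG
TV → WW
TV → ZS

Visit order: SY, AF, AP, EG, EB, FM, KD, UY, GB, HH, HY, TV, TA, UR, ZG, WW, ZS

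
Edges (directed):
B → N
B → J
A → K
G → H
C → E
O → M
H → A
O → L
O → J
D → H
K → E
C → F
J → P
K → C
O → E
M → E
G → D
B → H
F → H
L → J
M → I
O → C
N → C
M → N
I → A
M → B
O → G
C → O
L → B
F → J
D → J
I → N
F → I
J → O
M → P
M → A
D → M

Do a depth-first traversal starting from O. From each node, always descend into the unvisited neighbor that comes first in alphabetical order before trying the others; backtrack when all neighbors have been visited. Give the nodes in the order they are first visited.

O → C → E → F → H → A → K → I → N → J → P → G → D → M → B → L

Visit O
O → C
C → E
C → F
F → H
H → A
A → K
F → I
I → N
F → J
J → P
O → G
G → D
D → M
M → B
O → L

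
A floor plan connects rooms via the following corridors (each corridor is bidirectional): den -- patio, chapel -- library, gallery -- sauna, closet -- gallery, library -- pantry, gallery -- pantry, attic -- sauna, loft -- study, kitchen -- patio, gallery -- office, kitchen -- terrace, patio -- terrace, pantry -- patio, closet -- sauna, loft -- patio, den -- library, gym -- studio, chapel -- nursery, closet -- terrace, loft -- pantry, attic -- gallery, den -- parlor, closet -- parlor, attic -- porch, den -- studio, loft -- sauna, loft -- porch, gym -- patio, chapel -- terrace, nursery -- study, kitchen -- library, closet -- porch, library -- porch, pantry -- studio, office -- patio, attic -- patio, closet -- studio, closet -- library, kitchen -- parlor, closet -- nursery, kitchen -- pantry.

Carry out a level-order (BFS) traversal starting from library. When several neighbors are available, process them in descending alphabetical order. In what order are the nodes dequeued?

library, porch, pantry, kitchen, den, closet, chapel, loft, attic, studio, patio, gallery, terrace, parlor, sauna, nursery, study, gym, office

Visit library; enqueue porch, pantry, kitchen, den, closet, chapel → queue [porch, pantry, kitchen, den, closet, chapel]
Visit porch; enqueue loft, attic → queue [pantry, kitchen, den, closet, chapel, loft, attic]
Visit pantry; enqueue studio, patio, gallery → queue [kitchen, den, closet, chapel, loft, attic, studio, patio, gallery]
Visit kitchen; enqueue terrace, parlor → queue [den, closet, chapel, loft, attic, studio, patio, gallery, terrace, parlor]
Visit den → queue [closet, chapel, loft, attic, studio, patio, gallery, terrace, parlor]
Visit closet; enqueue sauna, nursery → queue [chapel, loft, attic, studio, patio, gallery, terrace, parlor, sauna, nursery]
Visit chapel → queue [loft, attic, studio, patio, gallery, terrace, parlor, sauna, nursery]
Visit loft; enqueue study → queue [attic, studio, patio, gallery, terrace, parlor, sauna, nursery, study]
Visit attic → queue [studio, patio, gallery, terrace, parlor, sauna, nursery, study]
Visit studio; enqueue gym → queue [patio, gallery, terrace, parlor, sauna, nursery, study, gym]
Visit patio; enqueue office → queue [gallery, terrace, parlor, sauna, nursery, study, gym, office]
Visit gallery → queue [terrace, parlor, sauna, nursery, study, gym, office]
Visit terrace → queue [parlor, sauna, nursery, study, gym, office]
Visit parlor → queue [sauna, nursery, study, gym, office]
Visit sauna → queue [nursery, study, gym, office]
Visit nursery → queue [study, gym, office]
Visit study → queue [gym, office]
Visit gym → queue [office]
Visit office → queue []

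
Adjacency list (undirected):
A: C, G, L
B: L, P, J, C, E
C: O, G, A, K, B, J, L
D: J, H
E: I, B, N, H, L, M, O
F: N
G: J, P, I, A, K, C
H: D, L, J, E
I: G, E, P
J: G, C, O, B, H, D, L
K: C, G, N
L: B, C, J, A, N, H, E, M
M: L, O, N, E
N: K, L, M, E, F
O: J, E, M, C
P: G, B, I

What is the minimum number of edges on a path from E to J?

2

Level 0: E
Level 1: B, H, I, L, M, N, O
Level 2: A, C, D, F, G, J, K, P
J first appears at level 2.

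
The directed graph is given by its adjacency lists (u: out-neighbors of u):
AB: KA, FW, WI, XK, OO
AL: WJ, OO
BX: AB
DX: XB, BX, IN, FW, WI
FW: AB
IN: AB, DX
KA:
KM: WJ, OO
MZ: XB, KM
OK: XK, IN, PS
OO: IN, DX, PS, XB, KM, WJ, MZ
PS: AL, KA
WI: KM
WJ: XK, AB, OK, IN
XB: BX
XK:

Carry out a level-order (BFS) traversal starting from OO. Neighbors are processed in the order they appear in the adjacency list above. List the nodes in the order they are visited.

OO -> IN -> DX -> PS -> XB -> KM -> WJ -> MZ -> AB -> BX -> FW -> WI -> AL -> KA -> XK -> OK

Visit OO; enqueue IN, DX, PS, XB, KM, WJ, MZ → queue [IN, DX, PS, XB, KM, WJ, MZ]
Visit IN; enqueue AB → queue [DX, PS, XB, KM, WJ, MZ, AB]
Visit DX; enqueue BX, FW, WI → queue [PS, XB, KM, WJ, MZ, AB, BX, FW, WI]
Visit PS; enqueue AL, KA → queue [XB, KM, WJ, MZ, AB, BX, FW, WI, AL, KA]
Visit XB → queue [KM, WJ, MZ, AB, BX, FW, WI, AL, KA]
Visit KM → queue [WJ, MZ, AB, BX, FW, WI, AL, KA]
Visit WJ; enqueue XK, OK → queue [MZ, AB, BX, FW, WI, AL, KA, XK, OK]
Visit MZ → queue [AB, BX, FW, WI, AL, KA, XK, OK]
Visit AB → queue [BX, FW, WI, AL, KA, XK, OK]
Visit BX → queue [FW, WI, AL, KA, XK, OK]
Visit FW → queue [WI, AL, KA, XK, OK]
Visit WI → queue [AL, KA, XK, OK]
Visit AL → queue [KA, XK, OK]
Visit KA → queue [XK, OK]
Visit XK → queue [OK]
Visit OK → queue []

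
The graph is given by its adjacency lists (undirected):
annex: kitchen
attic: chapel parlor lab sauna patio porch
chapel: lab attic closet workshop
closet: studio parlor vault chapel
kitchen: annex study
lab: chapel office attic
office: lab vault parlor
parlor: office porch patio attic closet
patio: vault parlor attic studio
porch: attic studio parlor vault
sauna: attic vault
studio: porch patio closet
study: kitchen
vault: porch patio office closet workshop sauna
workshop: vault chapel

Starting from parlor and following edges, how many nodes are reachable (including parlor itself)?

BFS from parlor visits: parlor, porch, patio, office, closet, attic, vault, studio, lab, chapel, sauna, workshop
Reachable nodes: 12 of 15 total.

12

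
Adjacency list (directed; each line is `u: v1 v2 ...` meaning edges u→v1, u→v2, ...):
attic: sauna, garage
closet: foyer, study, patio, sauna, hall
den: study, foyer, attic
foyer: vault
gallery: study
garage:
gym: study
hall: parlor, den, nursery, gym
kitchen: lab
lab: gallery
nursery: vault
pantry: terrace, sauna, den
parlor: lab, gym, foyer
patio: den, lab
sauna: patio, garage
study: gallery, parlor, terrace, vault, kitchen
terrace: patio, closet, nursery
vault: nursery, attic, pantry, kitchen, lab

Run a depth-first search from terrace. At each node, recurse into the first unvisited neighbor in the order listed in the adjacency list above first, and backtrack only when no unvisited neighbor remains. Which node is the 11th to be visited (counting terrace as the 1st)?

Visit terrace
terrace → patio
patio → den
den → study
study → gallery
study → parlor
parlor → lab
parlor → gym
parlor → foyer
foyer → vault
vault → nursery
vault → attic
attic → sauna
sauna → garage
vault → pantry
vault → kitchen
terrace → closet
closet → hall

Visit order: terrace, patio, den, study, gallery, parlor, lab, gym, foyer, vault, nursery, attic, sauna, garage, pantry, kitchen, closet, hall

nursery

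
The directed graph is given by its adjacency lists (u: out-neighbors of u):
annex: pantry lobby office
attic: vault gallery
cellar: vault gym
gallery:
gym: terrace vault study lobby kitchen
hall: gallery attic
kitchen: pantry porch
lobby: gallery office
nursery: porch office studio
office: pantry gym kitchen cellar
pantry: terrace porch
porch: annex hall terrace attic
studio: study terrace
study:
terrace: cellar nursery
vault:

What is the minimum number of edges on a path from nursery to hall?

2

Level 0: nursery
Level 1: office, porch, studio
Level 2: annex, attic, cellar, gym, hall, kitchen, pantry, study, terrace
Level 3: gallery, lobby, vault
hall first appears at level 2.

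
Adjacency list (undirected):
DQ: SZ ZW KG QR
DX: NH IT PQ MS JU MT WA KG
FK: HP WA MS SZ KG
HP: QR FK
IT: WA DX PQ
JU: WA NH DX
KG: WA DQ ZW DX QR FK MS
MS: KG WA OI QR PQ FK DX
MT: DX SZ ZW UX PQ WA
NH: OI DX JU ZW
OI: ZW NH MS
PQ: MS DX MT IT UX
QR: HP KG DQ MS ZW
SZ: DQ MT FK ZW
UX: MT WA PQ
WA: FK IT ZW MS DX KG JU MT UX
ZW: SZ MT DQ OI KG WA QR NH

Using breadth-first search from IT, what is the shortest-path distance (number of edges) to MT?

2

Level 0: IT
Level 1: DX, PQ, WA
Level 2: FK, JU, KG, MS, MT, NH, UX, ZW
Level 3: DQ, HP, OI, QR, SZ
MT first appears at level 2.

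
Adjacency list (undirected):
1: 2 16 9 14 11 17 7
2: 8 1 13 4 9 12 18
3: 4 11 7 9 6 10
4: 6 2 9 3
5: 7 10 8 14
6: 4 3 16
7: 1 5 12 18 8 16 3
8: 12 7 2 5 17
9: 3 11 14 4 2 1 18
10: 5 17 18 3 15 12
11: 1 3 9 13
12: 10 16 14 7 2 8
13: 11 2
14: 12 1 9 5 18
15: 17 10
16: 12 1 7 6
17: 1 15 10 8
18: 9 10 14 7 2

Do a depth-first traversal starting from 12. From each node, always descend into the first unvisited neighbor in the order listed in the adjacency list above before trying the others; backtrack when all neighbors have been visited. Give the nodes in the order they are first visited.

12 10 5 7 1 2 8 17 15 13 11 3 4 6 16 9 14 18

Visit 12
12 → 10
10 → 5
5 → 7
7 → 1
1 → 2
2 → 8
8 → 17
17 → 15
2 → 13
13 → 11
11 → 3
3 → 4
4 → 6
6 → 16
4 → 9
9 → 14
14 → 18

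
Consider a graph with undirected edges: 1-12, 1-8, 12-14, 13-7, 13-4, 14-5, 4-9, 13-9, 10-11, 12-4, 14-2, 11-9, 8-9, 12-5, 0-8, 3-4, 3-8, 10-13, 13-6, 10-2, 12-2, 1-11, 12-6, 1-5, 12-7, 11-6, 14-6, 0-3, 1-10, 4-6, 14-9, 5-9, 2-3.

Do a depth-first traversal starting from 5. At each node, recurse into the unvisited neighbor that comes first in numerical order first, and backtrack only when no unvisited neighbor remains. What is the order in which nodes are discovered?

5, 1, 8, 0, 3, 2, 10, 11, 6, 4, 9, 13, 7, 12, 14

Visit 5
5 → 1
1 → 8
8 → 0
0 → 3
3 → 2
2 → 10
10 → 11
11 → 6
6 → 4
4 → 9
9 → 13
13 → 7
7 → 12
12 → 14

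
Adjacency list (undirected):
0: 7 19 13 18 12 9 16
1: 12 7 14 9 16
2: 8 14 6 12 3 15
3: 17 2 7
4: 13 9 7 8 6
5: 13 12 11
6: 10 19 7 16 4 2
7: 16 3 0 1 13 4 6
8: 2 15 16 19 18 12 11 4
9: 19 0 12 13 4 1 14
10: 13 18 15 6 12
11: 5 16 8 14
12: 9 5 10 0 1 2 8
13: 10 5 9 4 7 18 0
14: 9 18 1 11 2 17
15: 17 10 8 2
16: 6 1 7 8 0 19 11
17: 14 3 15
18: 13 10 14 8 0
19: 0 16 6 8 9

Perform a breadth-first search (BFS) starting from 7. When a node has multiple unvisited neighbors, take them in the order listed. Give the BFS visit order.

7 16 3 0 1 13 4 6 8 19 11 17 2 18 12 9 14 10 5 15

Visit 7; enqueue 16, 3, 0, 1, 13, 4, 6 → queue [16, 3, 0, 1, 13, 4, 6]
Visit 16; enqueue 8, 19, 11 → queue [3, 0, 1, 13, 4, 6, 8, 19, 11]
Visit 3; enqueue 17, 2 → queue [0, 1, 13, 4, 6, 8, 19, 11, 17, 2]
Visit 0; enqueue 18, 12, 9 → queue [1, 13, 4, 6, 8, 19, 11, 17, 2, 18, 12, 9]
Visit 1; enqueue 14 → queue [13, 4, 6, 8, 19, 11, 17, 2, 18, 12, 9, 14]
Visit 13; enqueue 10, 5 → queue [4, 6, 8, 19, 11, 17, 2, 18, 12, 9, 14, 10, 5]
Visit 4 → queue [6, 8, 19, 11, 17, 2, 18, 12, 9, 14, 10, 5]
Visit 6 → queue [8, 19, 11, 17, 2, 18, 12, 9, 14, 10, 5]
Visit 8; enqueue 15 → queue [19, 11, 17, 2, 18, 12, 9, 14, 10, 5, 15]
Visit 19 → queue [11, 17, 2, 18, 12, 9, 14, 10, 5, 15]
Visit 11 → queue [17, 2, 18, 12, 9, 14, 10, 5, 15]
Visit 17 → queue [2, 18, 12, 9, 14, 10, 5, 15]
Visit 2 → queue [18, 12, 9, 14, 10, 5, 15]
Visit 18 → queue [12, 9, 14, 10, 5, 15]
Visit 12 → queue [9, 14, 10, 5, 15]
Visit 9 → queue [14, 10, 5, 15]
Visit 14 → queue [10, 5, 15]
Visit 10 → queue [5, 15]
Visit 5 → queue [15]
Visit 15 → queue []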